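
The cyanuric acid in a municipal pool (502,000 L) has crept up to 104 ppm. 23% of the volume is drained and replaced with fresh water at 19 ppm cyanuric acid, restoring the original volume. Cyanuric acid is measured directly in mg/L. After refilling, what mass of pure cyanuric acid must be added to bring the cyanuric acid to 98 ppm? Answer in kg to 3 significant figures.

After draining 23% and refilling: 104 × 0.77 + 19 × 0.23 = 84.45 ppm.
Deficit to target: 98 − 84.45 = 13.55 mg/L.
Mass: 13.55 mg/L × 502,000 L = 6802 g cyanuric acid.

6.80 kg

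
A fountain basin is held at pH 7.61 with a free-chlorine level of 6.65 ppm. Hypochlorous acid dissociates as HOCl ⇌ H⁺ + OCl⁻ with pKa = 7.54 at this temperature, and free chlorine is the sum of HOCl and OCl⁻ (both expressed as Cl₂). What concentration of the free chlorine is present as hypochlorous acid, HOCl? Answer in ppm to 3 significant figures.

[OCl⁻]/[HOCl] = 10^(pH − pKa) = 10^(7.61 − 7.54) = 10^0.07 = 1.175.
Fraction as HOCl = 1 / (1 + 1.175) = 0.4598.
HOCl = 0.4598 × 6.65 ppm = 3.058 ppm.

3.06 ppm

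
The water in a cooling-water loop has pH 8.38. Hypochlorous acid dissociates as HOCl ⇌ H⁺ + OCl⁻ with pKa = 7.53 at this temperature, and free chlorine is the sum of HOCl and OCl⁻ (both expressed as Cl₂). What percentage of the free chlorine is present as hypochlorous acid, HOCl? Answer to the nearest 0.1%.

12.4%

[OCl⁻]/[HOCl] = 10^(pH − pKa) = 10^(8.38 − 7.53) = 10^0.85 = 7.079.
Fraction as HOCl = 1 / (1 + 7.079) = 0.1238.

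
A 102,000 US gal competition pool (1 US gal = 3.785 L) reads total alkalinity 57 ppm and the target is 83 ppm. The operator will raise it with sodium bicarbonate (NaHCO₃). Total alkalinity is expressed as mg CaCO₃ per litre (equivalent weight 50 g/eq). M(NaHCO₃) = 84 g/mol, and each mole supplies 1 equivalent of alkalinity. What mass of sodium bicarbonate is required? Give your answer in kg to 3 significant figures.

16.9 kg

Volume: 102,000 US gal × 3.785 L/gal = 386,070 L.
Alkalinity to add: (83 − 57) = 26 mg/L as CaCO₃ × 386,070 L = 10,040 g as CaCO₃.
Equivalents: 10,040 g ÷ 50 g/eq = 200.8 eq.
NaHCO₃ supplies 1 eq per mole → 200.8 mol.
Mass: 200.8 mol × 84 g/mol = 16,860 g.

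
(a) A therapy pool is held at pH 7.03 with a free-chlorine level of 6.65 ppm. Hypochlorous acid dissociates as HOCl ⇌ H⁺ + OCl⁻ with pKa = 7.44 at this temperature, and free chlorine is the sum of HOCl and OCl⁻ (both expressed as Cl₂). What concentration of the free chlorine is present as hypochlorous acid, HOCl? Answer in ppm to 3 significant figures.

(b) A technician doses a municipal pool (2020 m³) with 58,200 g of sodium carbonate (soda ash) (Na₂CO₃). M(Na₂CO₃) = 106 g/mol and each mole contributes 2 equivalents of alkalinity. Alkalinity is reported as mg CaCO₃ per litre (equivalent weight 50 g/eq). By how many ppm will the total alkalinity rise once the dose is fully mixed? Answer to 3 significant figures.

(a) [OCl⁻]/[HOCl] = 10^(pH − pKa) = 10^(7.03 − 7.44) = 10^-0.41 = 0.389.
(a) Fraction as HOCl = 1 / (1 + 0.389) = 0.7199.
(a) HOCl = 0.7199 × 6.65 ppm = 4.787 ppm.

(b) Volume: 2020 m³ = 2,020,000 L.
(b) Moles of Na₂CO₃: 58,200 g ÷ 106 g/mol = 549.1 mol → 1098 eq of alkalinity.
(b) As CaCO₃: 1098 eq × 50 g/eq = 54,910 g.
(b) Rise: 54,910 g / 2,020,000 L × 1000 = 27.18 mg/L.

(a) 4.79 ppm; (b) 27.2 ppm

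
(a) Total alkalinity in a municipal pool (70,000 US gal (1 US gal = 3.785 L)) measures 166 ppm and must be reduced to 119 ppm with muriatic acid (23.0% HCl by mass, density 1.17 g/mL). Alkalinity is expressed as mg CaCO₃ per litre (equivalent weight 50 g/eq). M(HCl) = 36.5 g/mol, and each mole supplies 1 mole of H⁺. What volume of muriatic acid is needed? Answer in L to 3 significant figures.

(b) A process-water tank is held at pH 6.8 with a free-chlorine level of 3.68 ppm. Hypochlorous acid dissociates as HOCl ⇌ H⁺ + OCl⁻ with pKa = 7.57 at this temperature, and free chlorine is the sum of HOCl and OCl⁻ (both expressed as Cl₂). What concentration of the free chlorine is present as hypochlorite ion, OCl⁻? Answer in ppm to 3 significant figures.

(a) 33.8 L; (b) 0.534 ppm

(a) Volume: 70,000 US gal × 3.785 L/gal = 264,950 L.
(a) Alkalinity to neutralize: (166 − 119) = 47 mg/L as CaCO₃ × 264,950 L = 12,450 g as CaCO₃.
(a) Equivalents of H⁺ required: 12,450 ÷ 50 g/eq = 249.1 eq = 249.1 mol HCl.
(a) Mass of HCl: 249.1 × 36.5 = 9090 g.
(a) Mass of 23.0% solution: 9090 / 0.23 = 39,520 g.
(a) Volume: 39,520 g ÷ 1.17 g/mL = 33,780 mL.

(b) [OCl⁻]/[HOCl] = 10^(pH − pKa) = 10^(6.8 − 7.57) = 10^-0.77 = 0.1698.
(b) Fraction as HOCl = 1 / (1 + 0.1698) = 0.8548.
(b) OCl⁻ = (1 − 0.8548) × 3.68 ppm = 0.5342 ppm.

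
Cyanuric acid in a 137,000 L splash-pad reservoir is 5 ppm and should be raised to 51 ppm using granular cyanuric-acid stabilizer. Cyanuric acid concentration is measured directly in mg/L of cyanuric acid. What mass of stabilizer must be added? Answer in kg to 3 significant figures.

6.30 kg

CYA to add: (51 − 5) = 46 mg/L × 137,000 L = 6302 g cyanuric acid.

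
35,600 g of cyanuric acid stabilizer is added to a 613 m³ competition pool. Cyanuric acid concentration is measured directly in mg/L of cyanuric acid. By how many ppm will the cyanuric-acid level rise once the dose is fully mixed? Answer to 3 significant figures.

Volume: 613 m³ = 613,000 L.
Rise: 35,600 g / 613,000 L × 1000 = 58.08 mg/L.

58.1 ppm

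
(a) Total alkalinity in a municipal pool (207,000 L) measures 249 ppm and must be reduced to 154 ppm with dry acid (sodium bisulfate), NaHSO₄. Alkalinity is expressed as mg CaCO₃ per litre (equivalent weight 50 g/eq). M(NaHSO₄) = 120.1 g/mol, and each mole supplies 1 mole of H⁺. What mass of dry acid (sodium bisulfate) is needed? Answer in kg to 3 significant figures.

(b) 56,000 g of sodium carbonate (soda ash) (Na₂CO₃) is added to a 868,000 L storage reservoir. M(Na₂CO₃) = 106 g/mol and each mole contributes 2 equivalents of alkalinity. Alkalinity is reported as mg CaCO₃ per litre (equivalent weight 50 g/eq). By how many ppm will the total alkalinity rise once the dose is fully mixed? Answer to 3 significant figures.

(a) 47.2 kg; (b) 60.9 ppm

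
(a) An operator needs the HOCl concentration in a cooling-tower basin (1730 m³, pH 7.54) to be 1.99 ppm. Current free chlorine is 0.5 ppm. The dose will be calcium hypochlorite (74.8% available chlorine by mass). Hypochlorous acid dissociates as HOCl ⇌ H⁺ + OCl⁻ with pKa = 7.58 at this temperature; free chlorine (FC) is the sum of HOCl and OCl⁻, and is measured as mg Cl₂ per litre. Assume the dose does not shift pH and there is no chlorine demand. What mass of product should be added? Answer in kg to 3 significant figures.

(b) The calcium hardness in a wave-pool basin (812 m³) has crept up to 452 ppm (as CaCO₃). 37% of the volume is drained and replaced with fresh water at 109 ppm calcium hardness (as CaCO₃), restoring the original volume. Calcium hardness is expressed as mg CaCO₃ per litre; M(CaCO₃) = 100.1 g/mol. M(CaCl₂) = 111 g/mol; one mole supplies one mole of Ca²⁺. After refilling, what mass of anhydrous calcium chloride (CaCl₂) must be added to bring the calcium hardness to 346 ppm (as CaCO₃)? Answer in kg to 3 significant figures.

(a) Volume: 1730 m³ = 1,730,000 L.
(a) [OCl⁻]/[HOCl] = 10^(pH − pKa) = 10^(7.54 − 7.58) = 0.912; fraction as HOCl = 1/(1 + 0.912) = 0.523.
(a) Free chlorine required for 1.99 ppm HOCl: 1.99 / 0.523 = 3.805 ppm.
(a) FC to add: 3.805 − 0.5 = 3.305 mg/L as Cl₂.
(a) Cl₂ equivalent: 3.305 mg/L × 1,730,000 L = 5717 g.
(a) Product at 74.8% available Cl: 5717 / 0.748 = 7644 g.

(b) Volume: 812 m³ = 812,000 L.
(b) After draining 37% and refilling: 452 × 0.63 + 109 × 0.37 = 325.09 ppm.
(b) Deficit to target: 346 − 325.09 = 20.91 mg/L.
(b) As CaCO₃: 20.91 mg/L × 812,000 L = 16,980 g; ÷ 100.1 = 169.6 mol Ca²⁺.
(b) Mass: 169.6 × 111 = 18,830 g.

(a) 7.64 kg; (b) 18.8 kg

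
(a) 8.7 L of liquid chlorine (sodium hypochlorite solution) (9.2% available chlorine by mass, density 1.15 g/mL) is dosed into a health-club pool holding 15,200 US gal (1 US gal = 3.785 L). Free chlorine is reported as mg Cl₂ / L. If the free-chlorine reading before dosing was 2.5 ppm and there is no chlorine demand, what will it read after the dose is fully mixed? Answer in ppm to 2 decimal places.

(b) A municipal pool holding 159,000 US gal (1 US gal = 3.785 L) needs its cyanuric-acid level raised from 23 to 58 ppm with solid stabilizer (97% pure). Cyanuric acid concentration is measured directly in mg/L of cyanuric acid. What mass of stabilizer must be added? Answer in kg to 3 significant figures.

(a) 18.50 ppm; (b) 21.7 kg

(a) Volume: 15,200 US gal × 3.785 L/gal = 57,532 L.
(a) Mass of solution: 8.7 L × 1000 mL/L × 1.15 g/mL = 10,000 g.
(a) Available chlorine delivered: 10,000 g × 0.092 = 920.5 g as Cl₂.
(a) Concentration rise: 920.5 g / 57,532 L = 16 mg/L = 16.00 ppm.
(a) Final FC: 2.5 + 16.00 = 18.50 ppm.

(b) Volume: 159,000 US gal × 3.785 L/gal = 601,815 L.
(b) CYA to add: (58 − 23) = 35 mg/L × 601,815 L = 21,060 g cyanuric acid.
(b) At 97% purity: 21,060 / 0.97 = 21,710 g product.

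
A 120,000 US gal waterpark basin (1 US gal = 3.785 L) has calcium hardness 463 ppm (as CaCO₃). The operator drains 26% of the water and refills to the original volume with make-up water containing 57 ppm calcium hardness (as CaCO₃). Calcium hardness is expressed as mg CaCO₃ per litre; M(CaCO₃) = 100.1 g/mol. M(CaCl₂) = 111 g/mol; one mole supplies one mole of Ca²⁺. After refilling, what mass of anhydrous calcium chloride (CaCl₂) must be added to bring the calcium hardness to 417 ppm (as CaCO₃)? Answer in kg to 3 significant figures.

30.0 kg

Volume: 120,000 US gal × 3.785 L/gal = 454,200 L.
After draining 26% and refilling: 463 × 0.74 + 57 × 0.26 = 357.44 ppm.
Deficit to target: 417 − 357.44 = 59.56 mg/L.
As CaCO₃: 59.56 mg/L × 454,200 L = 27,050 g; ÷ 100.1 = 270.3 mol Ca²⁺.
Mass: 270.3 × 111 = 30,000 g.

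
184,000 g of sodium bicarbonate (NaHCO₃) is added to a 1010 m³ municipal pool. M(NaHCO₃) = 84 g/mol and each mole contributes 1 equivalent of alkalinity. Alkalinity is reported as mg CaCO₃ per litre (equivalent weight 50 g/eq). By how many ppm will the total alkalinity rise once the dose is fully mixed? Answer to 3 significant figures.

Volume: 1010 m³ = 1,010,000 L.
Moles of NaHCO₃: 184,000 g ÷ 84 g/mol = 2190 mol → 2190 eq of alkalinity.
As CaCO₃: 2190 eq × 50 g/eq = 109,500 g.
Rise: 109,500 g / 1,010,000 L × 1000 = 108.4 mg/L.

108 ppm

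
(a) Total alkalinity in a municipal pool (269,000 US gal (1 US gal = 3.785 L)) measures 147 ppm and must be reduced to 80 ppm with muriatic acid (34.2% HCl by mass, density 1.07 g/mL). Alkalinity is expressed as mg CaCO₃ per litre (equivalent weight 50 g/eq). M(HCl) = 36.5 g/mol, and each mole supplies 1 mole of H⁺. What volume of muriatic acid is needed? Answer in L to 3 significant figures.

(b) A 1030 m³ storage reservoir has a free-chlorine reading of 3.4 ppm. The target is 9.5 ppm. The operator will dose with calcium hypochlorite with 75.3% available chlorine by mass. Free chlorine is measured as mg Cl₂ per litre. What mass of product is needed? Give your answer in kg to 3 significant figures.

(a) Volume: 269,000 US gal × 3.785 L/gal = 1,018,165 L.
(a) Alkalinity to neutralize: (147 − 80) = 67 mg/L as CaCO₃ × 1,018,165 L = 68,220 g as CaCO₃.
(a) Equivalents of H⁺ required: 68,220 ÷ 50 g/eq = 1364 eq = 1364 mol HCl.
(a) Mass of HCl: 1364 × 36.5 = 49,800 g.
(a) Mass of 34.2% solution: 49,800 / 0.342 = 145,600 g.
(a) Volume: 145,600 g ÷ 1.07 g/mL = 136,100 mL.

(b) Volume: 1030 m³ = 1,030,000 L.
(b) Chlorine deficit: 9.5 − 3.4 = 6.1 ppm = 6.1 mg/L as Cl₂.
(b) Cl₂ equivalent needed: 6.1 mg/L × 1,030,000 L = 6,283,000 mg = 6283 g.
(b) Product at 75.3% available chlorine: 6283 / 0.753 = 8344 g.

(a) 136 L; (b) 8.34 kg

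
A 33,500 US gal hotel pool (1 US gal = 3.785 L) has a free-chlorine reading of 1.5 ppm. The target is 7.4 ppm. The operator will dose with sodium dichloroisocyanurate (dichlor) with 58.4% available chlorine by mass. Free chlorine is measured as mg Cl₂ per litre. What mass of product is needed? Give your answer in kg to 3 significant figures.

1.28 kg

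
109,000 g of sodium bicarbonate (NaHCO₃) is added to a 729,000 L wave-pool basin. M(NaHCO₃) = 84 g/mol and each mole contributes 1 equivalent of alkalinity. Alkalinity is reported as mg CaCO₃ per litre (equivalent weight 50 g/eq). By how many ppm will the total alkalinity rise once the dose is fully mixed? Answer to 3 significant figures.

89.0 ppm

Moles of NaHCO₃: 109,000 g ÷ 84 g/mol = 1298 mol → 1298 eq of alkalinity.
As CaCO₃: 1298 eq × 50 g/eq = 64,880 g.
Rise: 64,880 g / 729,000 L × 1000 = 89 mg/L.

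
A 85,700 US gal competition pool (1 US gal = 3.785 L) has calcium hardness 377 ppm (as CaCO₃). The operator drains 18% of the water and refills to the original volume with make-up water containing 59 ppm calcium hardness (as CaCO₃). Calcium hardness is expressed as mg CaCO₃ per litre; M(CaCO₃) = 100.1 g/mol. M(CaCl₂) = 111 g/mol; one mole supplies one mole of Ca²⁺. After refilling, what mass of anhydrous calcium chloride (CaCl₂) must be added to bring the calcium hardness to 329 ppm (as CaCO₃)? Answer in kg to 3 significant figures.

3.32 kg

Volume: 85,700 US gal × 3.785 L/gal = 324,374 L.
After draining 18% and refilling: 377 × 0.82 + 59 × 0.18 = 319.76 ppm.
Deficit to target: 329 − 319.76 = 9.24 mg/L.
As CaCO₃: 9.24 mg/L × 324,374 L = 2997 g; ÷ 100.1 = 29.94 mol Ca²⁺.
Mass: 29.94 × 111 = 3324 g.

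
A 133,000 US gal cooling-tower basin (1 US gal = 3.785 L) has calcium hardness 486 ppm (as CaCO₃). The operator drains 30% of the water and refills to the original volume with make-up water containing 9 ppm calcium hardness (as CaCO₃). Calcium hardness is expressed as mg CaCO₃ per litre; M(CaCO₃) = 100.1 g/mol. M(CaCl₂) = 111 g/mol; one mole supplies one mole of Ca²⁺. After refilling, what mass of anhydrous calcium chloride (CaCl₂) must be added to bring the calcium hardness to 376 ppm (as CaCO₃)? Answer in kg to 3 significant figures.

Volume: 133,000 US gal × 3.785 L/gal = 503,405 L.
After draining 30% and refilling: 486 × 0.70 + 9 × 0.30 = 342.9 ppm.
Deficit to target: 376 − 342.9 = 33.1 mg/L.
As CaCO₃: 33.1 mg/L × 503,405 L = 16,660 g; ÷ 100.1 = 166.5 mol Ca²⁺.
Mass: 166.5 × 111 = 18,480 g.

18.5 kg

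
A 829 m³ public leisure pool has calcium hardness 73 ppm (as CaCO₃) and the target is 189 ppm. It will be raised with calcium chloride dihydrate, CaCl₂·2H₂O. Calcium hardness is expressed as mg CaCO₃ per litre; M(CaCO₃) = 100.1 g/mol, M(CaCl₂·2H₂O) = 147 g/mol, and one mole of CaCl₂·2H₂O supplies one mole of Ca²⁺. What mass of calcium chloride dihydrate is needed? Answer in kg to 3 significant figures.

141 kg

Volume: 829 m³ = 829,000 L.
Hardness to add: (189 − 73) = 116 mg/L as CaCO₃ × 829,000 L = 96,160 g as CaCO₃.
Moles of Ca²⁺ (1 mol Ca²⁺ ≡ 1 mol CaCO₃): 96,160 / 100.1 g/mol = 960.7 mol.
Mass of CaCl₂·2H₂O: 960.7 × 147 = 141,200 g.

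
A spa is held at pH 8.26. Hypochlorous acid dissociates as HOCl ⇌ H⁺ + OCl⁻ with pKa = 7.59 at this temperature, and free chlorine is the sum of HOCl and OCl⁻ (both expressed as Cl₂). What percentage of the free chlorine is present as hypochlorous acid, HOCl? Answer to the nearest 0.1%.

[OCl⁻]/[HOCl] = 10^(pH − pKa) = 10^(8.26 − 7.59) = 10^0.67 = 4.677.
Fraction as HOCl = 1 / (1 + 4.677) = 0.1761.

17.6%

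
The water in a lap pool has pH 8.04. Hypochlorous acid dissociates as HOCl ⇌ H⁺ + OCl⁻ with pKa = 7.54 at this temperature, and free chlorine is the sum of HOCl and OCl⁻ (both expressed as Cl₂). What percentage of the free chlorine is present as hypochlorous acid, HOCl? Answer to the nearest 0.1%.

[OCl⁻]/[HOCl] = 10^(pH − pKa) = 10^(8.04 − 7.54) = 10^0.50 = 3.162.
Fraction as HOCl = 1 / (1 + 3.162) = 0.2403.

24.0%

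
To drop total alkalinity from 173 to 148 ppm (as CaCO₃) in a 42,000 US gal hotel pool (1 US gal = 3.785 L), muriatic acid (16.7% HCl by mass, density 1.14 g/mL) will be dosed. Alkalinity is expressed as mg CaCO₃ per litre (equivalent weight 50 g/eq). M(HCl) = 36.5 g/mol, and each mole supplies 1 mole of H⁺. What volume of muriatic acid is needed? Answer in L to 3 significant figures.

Volume: 42,000 US gal × 3.785 L/gal = 158,970 L.
Alkalinity to neutralize: (173 − 148) = 25 mg/L as CaCO₃ × 158,970 L = 3974 g as CaCO₃.
Equivalents of H⁺ required: 3974 ÷ 50 g/eq = 79.48 eq = 79.48 mol HCl.
Mass of HCl: 79.48 × 36.5 = 2901 g.
Mass of 16.7% solution: 2901 / 0.167 = 17,370 g.
Volume: 17,370 g ÷ 1.14 g/mL = 15,240 mL.

15.2 L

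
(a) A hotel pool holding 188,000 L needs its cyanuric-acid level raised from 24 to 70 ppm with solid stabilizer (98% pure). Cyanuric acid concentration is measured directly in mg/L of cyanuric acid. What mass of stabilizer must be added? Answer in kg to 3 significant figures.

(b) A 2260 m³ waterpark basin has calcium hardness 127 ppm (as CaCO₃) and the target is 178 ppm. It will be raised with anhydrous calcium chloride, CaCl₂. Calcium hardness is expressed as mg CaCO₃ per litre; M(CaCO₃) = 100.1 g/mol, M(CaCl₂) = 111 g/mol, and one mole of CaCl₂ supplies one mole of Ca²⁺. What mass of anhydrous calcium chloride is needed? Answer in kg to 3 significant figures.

(a) CYA to add: (70 − 24) = 46 mg/L × 188,000 L = 8648 g cyanuric acid.
(a) At 98% purity: 8648 / 0.98 = 8824 g product.

(b) Volume: 2260 m³ = 2,260,000 L.
(b) Hardness to add: (178 − 127) = 51 mg/L as CaCO₃ × 2,260,000 L = 115,300 g as CaCO₃.
(b) Moles of Ca²⁺ (1 mol Ca²⁺ ≡ 1 mol CaCO₃): 115,300 / 100.1 g/mol = 1151 mol.
(b) Mass of CaCl₂: 1151 × 111 = 127,800 g.

(a) 8.82 kg; (b) 128 kg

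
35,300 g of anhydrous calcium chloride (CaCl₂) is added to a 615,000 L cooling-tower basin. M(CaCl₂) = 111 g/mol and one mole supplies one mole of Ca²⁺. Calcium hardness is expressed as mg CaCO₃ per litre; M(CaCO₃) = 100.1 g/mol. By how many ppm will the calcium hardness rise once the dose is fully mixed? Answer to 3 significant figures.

51.8 ppm

Moles of Ca²⁺: 35,300 g ÷ 111 g/mol = 318 mol.
As CaCO₃: 318 mol × 100.1 g/mol = 31,830 g.
Rise: 31,830 g / 615,000 L × 1000 = 51.76 mg/L.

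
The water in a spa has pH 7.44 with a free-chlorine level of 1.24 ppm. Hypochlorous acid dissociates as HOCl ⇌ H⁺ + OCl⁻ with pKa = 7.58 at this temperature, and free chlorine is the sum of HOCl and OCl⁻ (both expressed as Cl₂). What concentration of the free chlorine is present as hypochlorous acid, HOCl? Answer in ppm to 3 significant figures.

[OCl⁻]/[HOCl] = 10^(pH − pKa) = 10^(7.44 − 7.58) = 10^-0.14 = 0.7244.
Fraction as HOCl = 1 / (1 + 0.7244) = 0.5799.
HOCl = 0.5799 × 1.24 ppm = 0.7191 ppm.

0.719 ppm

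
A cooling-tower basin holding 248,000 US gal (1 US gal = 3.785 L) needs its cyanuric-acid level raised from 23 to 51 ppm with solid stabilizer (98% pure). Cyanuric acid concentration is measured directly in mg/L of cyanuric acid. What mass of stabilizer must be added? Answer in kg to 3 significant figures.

Volume: 248,000 US gal × 3.785 L/gal = 938,680 L.
CYA to add: (51 − 23) = 28 mg/L × 938,680 L = 26,280 g cyanuric acid.
At 98% purity: 26,280 / 0.98 = 26,820 g product.

26.8 kg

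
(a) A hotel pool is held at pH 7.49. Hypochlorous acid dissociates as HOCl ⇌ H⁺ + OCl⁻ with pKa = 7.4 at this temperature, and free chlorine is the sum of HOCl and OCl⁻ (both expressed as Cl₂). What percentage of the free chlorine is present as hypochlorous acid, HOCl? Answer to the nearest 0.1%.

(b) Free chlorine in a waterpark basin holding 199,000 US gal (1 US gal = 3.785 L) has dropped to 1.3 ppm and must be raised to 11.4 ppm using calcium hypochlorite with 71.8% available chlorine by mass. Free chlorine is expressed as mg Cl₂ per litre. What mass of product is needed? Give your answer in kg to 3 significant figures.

(a) 44.8%; (b) 10.6 kg

(a) [OCl⁻]/[HOCl] = 10^(pH − pKa) = 10^(7.49 − 7.4) = 10^0.09 = 1.23.
(a) Fraction as HOCl = 1 / (1 + 1.23) = 0.4484.

(b) Volume: 199,000 US gal × 3.785 L/gal = 753,215 L.
(b) Chlorine deficit: 11.4 − 1.3 = 10.1 ppm = 10.1 mg/L as Cl₂.
(b) Cl₂ equivalent needed: 10.1 mg/L × 753,215 L = 7,607,000 mg = 7607 g.
(b) Product at 71.8% available chlorine: 7607 / 0.718 = 10,600 g.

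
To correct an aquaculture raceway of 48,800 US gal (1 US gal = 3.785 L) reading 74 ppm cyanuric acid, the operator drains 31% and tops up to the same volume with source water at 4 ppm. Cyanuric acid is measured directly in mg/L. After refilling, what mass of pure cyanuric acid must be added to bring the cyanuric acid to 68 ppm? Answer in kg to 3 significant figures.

2.90 kg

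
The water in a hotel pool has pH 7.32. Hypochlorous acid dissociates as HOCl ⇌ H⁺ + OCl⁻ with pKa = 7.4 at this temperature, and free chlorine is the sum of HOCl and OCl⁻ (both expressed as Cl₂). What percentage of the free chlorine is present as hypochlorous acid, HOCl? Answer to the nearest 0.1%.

[OCl⁻]/[HOCl] = 10^(pH − pKa) = 10^(7.32 − 7.4) = 10^-0.08 = 0.8318.
Fraction as HOCl = 1 / (1 + 0.8318) = 0.5459.

54.6%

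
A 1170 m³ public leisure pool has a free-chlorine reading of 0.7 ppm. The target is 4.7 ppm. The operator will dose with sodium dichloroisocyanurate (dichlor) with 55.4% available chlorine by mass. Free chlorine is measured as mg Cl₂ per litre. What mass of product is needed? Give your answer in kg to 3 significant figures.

Volume: 1170 m³ = 1,170,000 L.
Chlorine deficit: 4.7 − 0.7 = 4 ppm = 4 mg/L as Cl₂.
Cl₂ equivalent needed: 4 mg/L × 1,170,000 L = 4,680,000 mg = 4680 g.
Product at 55.4% available chlorine: 4680 / 0.554 = 8448 g.

8.45 kg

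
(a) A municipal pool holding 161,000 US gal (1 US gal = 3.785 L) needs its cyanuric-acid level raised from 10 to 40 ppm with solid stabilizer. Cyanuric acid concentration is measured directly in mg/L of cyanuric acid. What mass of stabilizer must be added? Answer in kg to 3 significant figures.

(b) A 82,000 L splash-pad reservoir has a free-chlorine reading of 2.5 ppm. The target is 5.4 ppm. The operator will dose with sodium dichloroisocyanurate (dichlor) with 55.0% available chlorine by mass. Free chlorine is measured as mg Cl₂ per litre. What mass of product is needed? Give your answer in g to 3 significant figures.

(a) Volume: 161,000 US gal × 3.785 L/gal = 609,385 L.
(a) CYA to add: (40 − 10) = 30 mg/L × 609,385 L = 18,280 g cyanuric acid.

(b) Chlorine deficit: 5.4 − 2.5 = 2.9 ppm = 2.9 mg/L as Cl₂.
(b) Cl₂ equivalent needed: 2.9 mg/L × 82,000 L = 237,800 mg = 237.8 g.
(b) Product at 55.0% available chlorine: 237.8 / 0.55 = 432.4 g.

(a) 18.3 kg; (b) 432 g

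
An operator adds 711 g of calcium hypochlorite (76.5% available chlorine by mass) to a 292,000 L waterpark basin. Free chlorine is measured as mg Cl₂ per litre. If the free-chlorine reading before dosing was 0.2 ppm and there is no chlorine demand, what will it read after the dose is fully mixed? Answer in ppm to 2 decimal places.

Available chlorine delivered: 711 g × 0.765 = 543.9 g as Cl₂.
Concentration rise: 543.9 g / 292,000 L = 1.863 mg/L = 1.86 ppm.
Final FC: 0.2 + 1.86 = 2.06 ppm.

2.06 ppm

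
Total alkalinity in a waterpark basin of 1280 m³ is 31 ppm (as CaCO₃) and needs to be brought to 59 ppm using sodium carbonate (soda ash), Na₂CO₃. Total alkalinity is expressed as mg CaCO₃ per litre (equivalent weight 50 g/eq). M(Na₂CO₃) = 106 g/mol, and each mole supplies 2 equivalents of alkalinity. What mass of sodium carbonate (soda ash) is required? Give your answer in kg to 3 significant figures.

Volume: 1280 m³ = 1,280,000 L.
Alkalinity to add: (59 − 31) = 28 mg/L as CaCO₃ × 1,280,000 L = 35,840 g as CaCO₃.
Equivalents: 35,840 g ÷ 50 g/eq = 716.8 eq.
Each mole of Na₂CO₃ supplies 2 eq, so 716.8 / 2 = 358.4 mol.
Mass: 358.4 mol × 106 g/mol = 37,990 g.

38.0 kg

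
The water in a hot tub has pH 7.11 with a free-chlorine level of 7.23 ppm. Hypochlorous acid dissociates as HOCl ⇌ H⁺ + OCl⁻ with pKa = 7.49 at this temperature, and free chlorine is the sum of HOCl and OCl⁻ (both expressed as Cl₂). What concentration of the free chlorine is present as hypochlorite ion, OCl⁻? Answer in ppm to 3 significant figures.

[OCl⁻]/[HOCl] = 10^(pH − pKa) = 10^(7.11 − 7.49) = 10^-0.38 = 0.4169.
Fraction as HOCl = 1 / (1 + 0.4169) = 0.7058.
OCl⁻ = (1 − 0.7058) × 7.23 ppm = 2.127 ppm.

2.13 ppm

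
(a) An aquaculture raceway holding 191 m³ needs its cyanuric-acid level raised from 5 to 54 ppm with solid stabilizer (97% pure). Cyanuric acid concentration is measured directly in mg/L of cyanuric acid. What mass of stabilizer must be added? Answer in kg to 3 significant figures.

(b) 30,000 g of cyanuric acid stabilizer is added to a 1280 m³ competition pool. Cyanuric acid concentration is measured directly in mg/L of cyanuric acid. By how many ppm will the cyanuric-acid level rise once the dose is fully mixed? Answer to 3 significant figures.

(a) 9.65 kg; (b) 23.4 ppm

(a) Volume: 191 m³ = 191,000 L.
(a) CYA to add: (54 − 5) = 49 mg/L × 191,000 L = 9359 g cyanuric acid.
(a) At 97% purity: 9359 / 0.97 = 9648 g product.

(b) Volume: 1280 m³ = 1,280,000 L.
(b) Rise: 30,000 g / 1,280,000 L × 1000 = 23.44 mg/L.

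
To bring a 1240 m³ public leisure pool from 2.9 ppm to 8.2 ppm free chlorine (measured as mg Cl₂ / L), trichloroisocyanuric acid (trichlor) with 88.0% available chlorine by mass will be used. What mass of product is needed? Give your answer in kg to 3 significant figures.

7.47 kg

Volume: 1240 m³ = 1,240,000 L.
Chlorine deficit: 8.2 − 2.9 = 5.3 ppm = 5.3 mg/L as Cl₂.
Cl₂ equivalent needed: 5.3 mg/L × 1,240,000 L = 6,572,000 mg = 6572 g.
Product at 88.0% available chlorine: 6572 / 0.88 = 7468 g.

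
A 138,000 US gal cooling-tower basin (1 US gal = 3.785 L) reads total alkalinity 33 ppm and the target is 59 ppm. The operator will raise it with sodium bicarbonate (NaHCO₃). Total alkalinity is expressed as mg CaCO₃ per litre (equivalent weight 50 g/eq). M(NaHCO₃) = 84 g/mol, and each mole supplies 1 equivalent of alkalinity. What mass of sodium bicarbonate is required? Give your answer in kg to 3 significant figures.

22.8 kg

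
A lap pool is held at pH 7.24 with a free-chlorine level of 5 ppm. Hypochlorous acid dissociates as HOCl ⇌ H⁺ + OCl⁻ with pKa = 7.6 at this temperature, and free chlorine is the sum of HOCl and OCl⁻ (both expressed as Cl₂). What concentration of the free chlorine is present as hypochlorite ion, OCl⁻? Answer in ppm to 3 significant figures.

[OCl⁻]/[HOCl] = 10^(pH − pKa) = 10^(7.24 − 7.6) = 10^-0.36 = 0.4365.
Fraction as HOCl = 1 / (1 + 0.4365) = 0.6961.
OCl⁻ = (1 − 0.6961) × 5 ppm = 1.519 ppm.

1.52 ppm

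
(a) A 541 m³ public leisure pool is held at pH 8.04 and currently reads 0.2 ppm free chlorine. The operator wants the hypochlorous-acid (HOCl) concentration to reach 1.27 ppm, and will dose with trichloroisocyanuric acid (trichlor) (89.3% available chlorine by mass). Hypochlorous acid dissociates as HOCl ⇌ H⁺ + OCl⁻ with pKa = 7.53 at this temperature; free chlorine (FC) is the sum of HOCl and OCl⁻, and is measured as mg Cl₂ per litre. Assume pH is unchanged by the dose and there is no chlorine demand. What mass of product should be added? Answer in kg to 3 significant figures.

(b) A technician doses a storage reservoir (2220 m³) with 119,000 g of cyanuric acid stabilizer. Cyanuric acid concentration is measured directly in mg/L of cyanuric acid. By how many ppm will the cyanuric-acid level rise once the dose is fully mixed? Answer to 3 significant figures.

(a) Volume: 541 m³ = 541,000 L.
(a) [OCl⁻]/[HOCl] = 10^(pH − pKa) = 10^(8.04 − 7.53) = 3.236; fraction as HOCl = 1/(1 + 3.236) = 0.2361.
(a) Free chlorine required for 1.27 ppm HOCl: 1.27 / 0.2361 = 5.38 ppm.
(a) FC to add: 5.38 − 0.2 = 5.18 mg/L as Cl₂.
(a) Cl₂ equivalent: 5.18 mg/L × 541,000 L = 2802 g.
(a) Product at 89.3% available Cl: 2802 / 0.893 = 3138 g.

(b) Volume: 2220 m³ = 2,220,000 L.
(b) Rise: 119,000 g / 2,220,000 L × 1000 = 53.6 mg/L.

(a) 3.14 kg; (b) 53.6 ppm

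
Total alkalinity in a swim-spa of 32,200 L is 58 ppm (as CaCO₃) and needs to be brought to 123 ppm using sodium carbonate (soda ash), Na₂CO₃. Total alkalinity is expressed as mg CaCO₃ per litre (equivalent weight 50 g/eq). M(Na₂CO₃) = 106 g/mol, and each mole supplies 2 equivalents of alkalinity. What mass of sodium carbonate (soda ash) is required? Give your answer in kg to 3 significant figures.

Alkalinity to add: (123 − 58) = 65 mg/L as CaCO₃ × 32,200 L = 2093 g as CaCO₃.
Equivalents: 2093 g ÷ 50 g/eq = 41.86 eq.
Each mole of Na₂CO₃ supplies 2 eq, so 41.86 / 2 = 20.93 mol.
Mass: 20.93 mol × 106 g/mol = 2219 g.

2.22 kg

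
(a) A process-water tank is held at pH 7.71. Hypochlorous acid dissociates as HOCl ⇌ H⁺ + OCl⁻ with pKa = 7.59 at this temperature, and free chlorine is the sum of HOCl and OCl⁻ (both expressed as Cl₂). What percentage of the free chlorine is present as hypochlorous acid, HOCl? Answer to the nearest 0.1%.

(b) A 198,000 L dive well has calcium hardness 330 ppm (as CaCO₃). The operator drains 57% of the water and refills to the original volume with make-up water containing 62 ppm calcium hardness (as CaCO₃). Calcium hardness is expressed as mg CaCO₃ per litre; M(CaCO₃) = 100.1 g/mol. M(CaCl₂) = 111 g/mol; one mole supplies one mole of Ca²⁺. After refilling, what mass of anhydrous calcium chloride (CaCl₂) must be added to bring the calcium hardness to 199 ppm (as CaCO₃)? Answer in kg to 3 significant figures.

(a) 43.1%; (b) 4.78 kg

(a) [OCl⁻]/[HOCl] = 10^(pH − pKa) = 10^(7.71 − 7.59) = 10^0.12 = 1.318.
(a) Fraction as HOCl = 1 / (1 + 1.318) = 0.4314.

(b) After draining 57% and refilling: 330 × 0.43 + 62 × 0.57 = 177.24 ppm.
(b) Deficit to target: 199 − 177.24 = 21.76 mg/L.
(b) As CaCO₃: 21.76 mg/L × 198,000 L = 4308 g; ÷ 100.1 = 43.04 mol Ca²⁺.
(b) Mass: 43.04 × 111 = 4778 g.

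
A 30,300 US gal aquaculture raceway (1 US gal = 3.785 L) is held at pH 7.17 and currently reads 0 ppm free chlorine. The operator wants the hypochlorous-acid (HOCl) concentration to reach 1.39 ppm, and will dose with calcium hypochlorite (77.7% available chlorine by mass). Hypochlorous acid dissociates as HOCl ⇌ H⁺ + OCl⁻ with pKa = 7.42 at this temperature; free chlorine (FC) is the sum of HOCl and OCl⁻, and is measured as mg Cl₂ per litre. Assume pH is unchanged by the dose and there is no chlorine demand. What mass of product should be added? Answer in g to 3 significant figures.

321 g

Volume: 30,300 US gal × 3.785 L/gal = 114,686 L.
[OCl⁻]/[HOCl] = 10^(pH − pKa) = 10^(7.17 − 7.42) = 0.5623; fraction as HOCl = 1/(1 + 0.5623) = 0.6401.
Free chlorine required for 1.39 ppm HOCl: 1.39 / 0.6401 = 2.172 ppm.
FC to add: 2.172 − 0 = 2.172 mg/L as Cl₂.
Cl₂ equivalent: 2.172 mg/L × 114,686 L = 249.1 g.
Product at 77.7% available Cl: 249.1 / 0.777 = 320.5 g.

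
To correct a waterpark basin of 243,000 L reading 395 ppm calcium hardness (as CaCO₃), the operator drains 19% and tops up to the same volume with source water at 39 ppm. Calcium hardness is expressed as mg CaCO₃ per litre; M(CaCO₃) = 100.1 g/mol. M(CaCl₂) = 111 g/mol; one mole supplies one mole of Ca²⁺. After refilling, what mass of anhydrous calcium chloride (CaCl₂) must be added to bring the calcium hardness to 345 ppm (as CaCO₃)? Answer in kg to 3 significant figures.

4.75 kg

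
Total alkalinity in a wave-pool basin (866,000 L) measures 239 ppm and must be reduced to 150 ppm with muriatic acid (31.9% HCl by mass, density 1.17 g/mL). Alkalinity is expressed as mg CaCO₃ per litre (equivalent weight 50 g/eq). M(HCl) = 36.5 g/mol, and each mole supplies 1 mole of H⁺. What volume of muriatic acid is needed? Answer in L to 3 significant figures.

Alkalinity to neutralize: (239 − 150) = 89 mg/L as CaCO₃ × 866,000 L = 77,070 g as CaCO₃.
Equivalents of H⁺ required: 77,070 ÷ 50 g/eq = 1541 eq = 1541 mol HCl.
Mass of HCl: 1541 × 36.5 = 56,260 g.
Mass of 31.9% solution: 56,260 / 0.319 = 176,400 g.
Volume: 176,400 g ÷ 1.17 g/mL = 150,700 mL.

151 L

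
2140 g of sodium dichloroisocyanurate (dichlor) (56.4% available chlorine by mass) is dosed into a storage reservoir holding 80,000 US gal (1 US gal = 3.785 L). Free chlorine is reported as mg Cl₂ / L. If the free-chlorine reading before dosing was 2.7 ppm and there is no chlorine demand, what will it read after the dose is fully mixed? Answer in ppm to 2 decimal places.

6.69 ppm

Volume: 80,000 US gal × 3.785 L/gal = 302,800 L.
Available chlorine delivered: 2140 g × 0.564 = 1207 g as Cl₂.
Concentration rise: 1207 g / 302,800 L = 3.986 mg/L = 3.99 ppm.
Final FC: 2.7 + 3.99 = 6.69 ppm.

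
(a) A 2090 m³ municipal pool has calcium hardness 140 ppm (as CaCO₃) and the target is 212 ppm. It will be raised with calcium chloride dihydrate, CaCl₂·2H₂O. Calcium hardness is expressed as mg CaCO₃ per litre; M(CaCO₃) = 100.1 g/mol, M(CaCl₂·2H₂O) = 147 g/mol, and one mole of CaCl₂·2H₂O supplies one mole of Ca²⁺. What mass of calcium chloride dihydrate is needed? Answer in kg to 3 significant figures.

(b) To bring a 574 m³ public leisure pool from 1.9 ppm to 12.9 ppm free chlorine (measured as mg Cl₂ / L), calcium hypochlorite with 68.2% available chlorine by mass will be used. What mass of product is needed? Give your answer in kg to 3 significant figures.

(a) Volume: 2090 m³ = 2,090,000 L.
(a) Hardness to add: (212 − 140) = 72 mg/L as CaCO₃ × 2,090,000 L = 150,500 g as CaCO₃.
(a) Moles of Ca²⁺ (1 mol Ca²⁺ ≡ 1 mol CaCO₃): 150,500 / 100.1 g/mol = 1503 mol.
(a) Mass of CaCl₂·2H₂O: 1503 × 147 = 221,000 g.

(b) Volume: 574 m³ = 574,000 L.
(b) Chlorine deficit: 12.9 − 1.9 = 11 ppm = 11 mg/L as Cl₂.
(b) Cl₂ equivalent needed: 11 mg/L × 574,000 L = 6,314,000 mg = 6314 g.
(b) Product at 68.2% available chlorine: 6314 / 0.682 = 9258 g.

(a) 221 kg; (b) 9.26 kg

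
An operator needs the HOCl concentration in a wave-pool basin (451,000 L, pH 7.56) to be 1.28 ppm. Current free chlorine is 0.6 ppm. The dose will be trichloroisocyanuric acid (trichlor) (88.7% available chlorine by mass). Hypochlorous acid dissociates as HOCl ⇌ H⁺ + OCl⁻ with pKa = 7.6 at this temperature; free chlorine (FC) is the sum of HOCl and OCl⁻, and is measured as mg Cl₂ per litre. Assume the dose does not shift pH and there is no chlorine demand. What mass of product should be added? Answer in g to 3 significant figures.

939 g

[OCl⁻]/[HOCl] = 10^(pH − pKa) = 10^(7.56 − 7.6) = 0.912; fraction as HOCl = 1/(1 + 0.912) = 0.523.
Free chlorine required for 1.28 ppm HOCl: 1.28 / 0.523 = 2.447 ppm.
FC to add: 2.447 − 0.6 = 1.847 mg/L as Cl₂.
Cl₂ equivalent: 1.847 mg/L × 451,000 L = 833.2 g.
Product at 88.7% available Cl: 833.2 / 0.887 = 939.3 g.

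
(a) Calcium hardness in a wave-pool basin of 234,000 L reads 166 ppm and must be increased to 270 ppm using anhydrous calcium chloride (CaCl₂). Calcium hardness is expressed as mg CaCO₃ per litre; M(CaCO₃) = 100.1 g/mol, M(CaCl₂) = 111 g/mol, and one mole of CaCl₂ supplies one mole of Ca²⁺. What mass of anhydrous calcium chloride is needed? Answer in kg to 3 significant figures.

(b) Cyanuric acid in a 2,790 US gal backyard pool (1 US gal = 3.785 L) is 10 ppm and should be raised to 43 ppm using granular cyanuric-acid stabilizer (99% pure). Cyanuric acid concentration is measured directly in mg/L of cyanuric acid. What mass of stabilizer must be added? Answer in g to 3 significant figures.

(a) 27.0 kg; (b) 352 g

(a) Hardness to add: (270 − 166) = 104 mg/L as CaCO₃ × 234,000 L = 24,340 g as CaCO₃.
(a) Moles of Ca²⁺ (1 mol Ca²⁺ ≡ 1 mol CaCO₃): 24,340 / 100.1 g/mol = 243.1 mol.
(a) Mass of CaCl₂: 243.1 × 111 = 26,990 g.

(b) Volume: 2,790 US gal × 3.785 L/gal = 10,560 L.
(b) CYA to add: (43 − 10) = 33 mg/L × 10,560 L = 348.5 g cyanuric acid.
(b) At 99% purity: 348.5 / 0.99 = 352 g product.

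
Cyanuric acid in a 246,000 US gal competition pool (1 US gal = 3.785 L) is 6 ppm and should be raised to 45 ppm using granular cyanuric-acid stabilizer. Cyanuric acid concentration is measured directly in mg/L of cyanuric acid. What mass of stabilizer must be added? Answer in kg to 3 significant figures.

36.3 kg

Volume: 246,000 US gal × 3.785 L/gal = 931,110 L.
CYA to add: (45 − 6) = 39 mg/L × 931,110 L = 36,310 g cyanuric acid.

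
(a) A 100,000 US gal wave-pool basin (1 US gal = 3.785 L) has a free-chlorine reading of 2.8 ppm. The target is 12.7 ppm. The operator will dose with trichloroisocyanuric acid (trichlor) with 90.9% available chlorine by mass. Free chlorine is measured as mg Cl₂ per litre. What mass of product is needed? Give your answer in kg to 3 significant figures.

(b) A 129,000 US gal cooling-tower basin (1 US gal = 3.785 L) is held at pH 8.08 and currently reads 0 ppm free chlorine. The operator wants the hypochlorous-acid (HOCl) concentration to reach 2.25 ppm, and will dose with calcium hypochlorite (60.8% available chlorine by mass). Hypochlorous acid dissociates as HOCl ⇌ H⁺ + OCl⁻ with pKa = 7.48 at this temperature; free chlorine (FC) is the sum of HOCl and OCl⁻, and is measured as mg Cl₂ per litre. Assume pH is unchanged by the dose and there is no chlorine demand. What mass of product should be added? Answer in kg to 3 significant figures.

(a) Volume: 100,000 US gal × 3.785 L/gal = 378,500 L.
(a) Chlorine deficit: 12.7 − 2.8 = 9.9 ppm = 9.9 mg/L as Cl₂.
(a) Cl₂ equivalent needed: 9.9 mg/L × 378,500 L = 3,747,000 mg = 3747 g.
(a) Product at 90.9% available chlorine: 3747 / 0.909 = 4122 g.

(b) Volume: 129,000 US gal × 3.785 L/gal = 488,265 L.
(b) [OCl⁻]/[HOCl] = 10^(pH − pKa) = 10^(8.08 − 7.48) = 3.981; fraction as HOCl = 1/(1 + 3.981) = 0.2008.
(b) Free chlorine required for 2.25 ppm HOCl: 2.25 / 0.2008 = 11.21 ppm.
(b) FC to add: 11.21 − 0 = 11.21 mg/L as Cl₂.
(b) Cl₂ equivalent: 11.21 mg/L × 488,265 L = 5472 g.
(b) Product at 60.8% available Cl: 5472 / 0.608 = 9000 g.

(a) 4.12 kg; (b) 9.00 kg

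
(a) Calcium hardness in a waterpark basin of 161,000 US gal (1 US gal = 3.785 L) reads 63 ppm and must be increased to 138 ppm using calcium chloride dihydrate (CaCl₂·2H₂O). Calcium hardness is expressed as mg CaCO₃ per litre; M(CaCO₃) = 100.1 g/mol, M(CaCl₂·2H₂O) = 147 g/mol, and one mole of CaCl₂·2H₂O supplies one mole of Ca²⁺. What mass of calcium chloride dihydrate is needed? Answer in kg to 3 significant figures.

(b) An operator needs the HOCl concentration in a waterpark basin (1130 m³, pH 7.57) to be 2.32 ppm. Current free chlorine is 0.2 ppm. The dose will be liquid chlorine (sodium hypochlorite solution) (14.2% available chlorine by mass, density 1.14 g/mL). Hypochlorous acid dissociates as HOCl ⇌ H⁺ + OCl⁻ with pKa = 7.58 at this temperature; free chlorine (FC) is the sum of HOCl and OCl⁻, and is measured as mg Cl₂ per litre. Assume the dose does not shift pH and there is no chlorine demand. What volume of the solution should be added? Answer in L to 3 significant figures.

(a) Volume: 161,000 US gal × 3.785 L/gal = 609,385 L.
(a) Hardness to add: (138 − 63) = 75 mg/L as CaCO₃ × 609,385 L = 45,700 g as CaCO₃.
(a) Moles of Ca²⁺ (1 mol Ca²⁺ ≡ 1 mol CaCO₃): 45,700 / 100.1 g/mol = 456.6 mol.
(a) Mass of CaCl₂·2H₂O: 456.6 × 147 = 67,120 g.

(b) Volume: 1130 m³ = 1,130,000 L.
(b) [OCl⁻]/[HOCl] = 10^(pH − pKa) = 10^(7.57 − 7.58) = 0.9772; fraction as HOCl = 1/(1 + 0.9772) = 0.5058.
(b) Free chlorine required for 2.32 ppm HOCl: 2.32 / 0.5058 = 4.587 ppm.
(b) FC to add: 4.587 − 0.2 = 4.387 mg/L as Cl₂.
(b) Cl₂ equivalent: 4.387 mg/L × 1,130,000 L = 4958 g.
(b) Product at 14.2% available Cl: 4958 / 0.142 = 34,910 g.
(b) Volume: 34,910 g ÷ 1.14 g/mL = 30,620 mL.

(a) 67.1 kg; (b) 30.6 L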